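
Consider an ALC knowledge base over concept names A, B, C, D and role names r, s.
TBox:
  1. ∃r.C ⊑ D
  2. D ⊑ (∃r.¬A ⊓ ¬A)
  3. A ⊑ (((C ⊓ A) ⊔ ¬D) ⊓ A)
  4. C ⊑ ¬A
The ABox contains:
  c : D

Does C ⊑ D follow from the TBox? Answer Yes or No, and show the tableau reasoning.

No

1. C ⊑ D  ⇔  (C ⊓ ¬D) unsat w.r.t. T
   apply at x₀: C⊑¬A
   open: L(x₀) ⊇ {C, ¬A, ¬D, ∀r.¬C}
2. Hence C ⊑ D: not entailed.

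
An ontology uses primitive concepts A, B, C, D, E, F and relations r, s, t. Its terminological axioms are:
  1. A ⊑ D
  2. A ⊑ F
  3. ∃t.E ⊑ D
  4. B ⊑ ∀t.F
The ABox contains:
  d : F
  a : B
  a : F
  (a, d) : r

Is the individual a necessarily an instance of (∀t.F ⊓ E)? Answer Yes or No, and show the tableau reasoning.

No

1. a : (∀t.F ⊓ E)?  L(a) = {B, F} ∪ {(∃t.¬F ⊔ ¬E)}
   apply at a: B⊑∀t.F
   open: L(a) ⊇ {B, F, ¬A, ¬E, ∀t.F, …} — a ∉ (∀t.F ⊓ E) possible
2. Hence a : (∀t.F ⊓ E): not entailed.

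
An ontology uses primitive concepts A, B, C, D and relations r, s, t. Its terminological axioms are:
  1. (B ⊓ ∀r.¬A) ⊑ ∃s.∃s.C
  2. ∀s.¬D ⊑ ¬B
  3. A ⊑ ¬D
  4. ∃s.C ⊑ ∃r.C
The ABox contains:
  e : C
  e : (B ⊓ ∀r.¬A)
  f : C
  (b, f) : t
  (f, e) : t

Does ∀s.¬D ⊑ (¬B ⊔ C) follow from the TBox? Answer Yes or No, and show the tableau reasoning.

Yes

1. ∀s.¬D ⊑ (¬B ⊔ C)  ⇔  (∀s.¬D ⊓ (B ⊓ ¬C)) unsat w.r.t. T
   all branches close; clash {B, ¬B} at x₀
2. Hence ∀s.¬D ⊑ (¬B ⊔ C): entailed.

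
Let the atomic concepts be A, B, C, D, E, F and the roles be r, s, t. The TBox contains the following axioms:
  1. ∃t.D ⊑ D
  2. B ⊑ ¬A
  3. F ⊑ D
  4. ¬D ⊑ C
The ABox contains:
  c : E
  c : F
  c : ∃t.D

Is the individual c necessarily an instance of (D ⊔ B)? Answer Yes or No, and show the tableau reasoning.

Yes

1. c : (D ⊔ B)?  L(c) = {E, F, ∃t.D} ∪ {(¬D ⊓ ¬B)}
   clash {D, ¬D} at c — c ∈ (D ⊔ B)
2. Hence c : (D ⊔ B): entailed.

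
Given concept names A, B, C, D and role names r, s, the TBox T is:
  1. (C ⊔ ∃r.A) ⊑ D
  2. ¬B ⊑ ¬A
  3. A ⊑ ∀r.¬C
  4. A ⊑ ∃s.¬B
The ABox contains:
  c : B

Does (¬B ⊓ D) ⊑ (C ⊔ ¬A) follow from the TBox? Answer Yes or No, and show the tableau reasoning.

Yes

1. (¬B ⊓ D) ⊑ (C ⊔ ¬A)  ⇔  ((¬B ⊓ D) ⊓ (¬C ⊓ A)) unsat w.r.t. T
   all branches close; clash {A, ¬A} at x₀
2. Hence (¬B ⊓ D) ⊑ (C ⊔ ¬A): entailed.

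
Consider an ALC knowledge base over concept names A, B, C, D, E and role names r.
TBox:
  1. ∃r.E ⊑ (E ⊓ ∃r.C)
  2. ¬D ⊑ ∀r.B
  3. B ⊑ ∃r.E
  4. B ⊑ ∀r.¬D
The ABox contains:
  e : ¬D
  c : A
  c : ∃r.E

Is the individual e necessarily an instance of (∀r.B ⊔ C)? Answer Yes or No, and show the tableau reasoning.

1. e : (∀r.B ⊔ C)?  L(e) = {¬D} ∪ {(∃r.¬B ⊓ ¬C)}
   clash {B, ¬B} at an ∃-successor — e ∈ (∀r.B ⊔ C)
2. Hence e : (∀r.B ⊔ C): entailed.

Yes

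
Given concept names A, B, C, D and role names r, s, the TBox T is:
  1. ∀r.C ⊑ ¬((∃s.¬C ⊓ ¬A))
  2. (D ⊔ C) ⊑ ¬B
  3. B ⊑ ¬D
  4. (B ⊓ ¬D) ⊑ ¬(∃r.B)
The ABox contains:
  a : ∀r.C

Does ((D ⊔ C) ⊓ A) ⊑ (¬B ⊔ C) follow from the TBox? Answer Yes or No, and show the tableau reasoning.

Yes

1. ((D ⊔ C) ⊓ A) ⊑ (¬B ⊔ C)  ⇔  (((D ⊔ C) ⊓ A) ⊓ (B ⊓ ¬C)) unsat w.r.t. T
   all branches close; clash {C, ¬C} at x₀
2. Hence ((D ⊔ C) ⊓ A) ⊑ (¬B ⊔ C): entailed.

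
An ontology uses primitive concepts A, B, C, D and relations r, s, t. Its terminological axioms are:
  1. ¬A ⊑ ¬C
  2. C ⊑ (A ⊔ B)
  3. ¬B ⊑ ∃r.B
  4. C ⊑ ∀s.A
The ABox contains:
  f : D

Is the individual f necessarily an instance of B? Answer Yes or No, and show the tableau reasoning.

No

1. f : B?  L(f) = {D} ∪ {¬B}
   apply at f: ¬B⊑∃r.B
   open: L(f) ⊇ {A, D, ¬B, ¬C, ∃r.B} (+ ∃-successors) — f ∉ B possible
2. Hence f : B: not entailed.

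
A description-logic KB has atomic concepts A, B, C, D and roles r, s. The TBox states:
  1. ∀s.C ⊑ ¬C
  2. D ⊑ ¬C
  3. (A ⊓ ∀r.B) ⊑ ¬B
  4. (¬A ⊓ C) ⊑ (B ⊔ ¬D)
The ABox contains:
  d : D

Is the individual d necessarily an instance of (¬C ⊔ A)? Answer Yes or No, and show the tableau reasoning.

1. d : (¬C ⊔ A)?  L(d) = {D} ∪ {(C ⊓ ¬A)}
   clash {C, ¬C} at d — d ∈ (¬C ⊔ A)
2. Hence d : (¬C ⊔ A): entailed.

Yes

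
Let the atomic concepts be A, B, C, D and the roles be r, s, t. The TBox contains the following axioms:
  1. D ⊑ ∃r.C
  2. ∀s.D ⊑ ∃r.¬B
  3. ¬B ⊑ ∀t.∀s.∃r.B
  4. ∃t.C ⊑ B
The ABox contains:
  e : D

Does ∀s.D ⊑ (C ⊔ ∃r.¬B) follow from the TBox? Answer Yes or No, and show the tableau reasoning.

1. ∀s.D ⊑ (C ⊔ ∃r.¬B)  ⇔  (∀s.D ⊓ (¬C ⊓ ∀r.B)) unsat w.r.t. T
   all branches close; clash {B, ¬B} at an ∃-successor
2. Hence ∀s.D ⊑ (C ⊔ ∃r.¬B): entailed.

Yes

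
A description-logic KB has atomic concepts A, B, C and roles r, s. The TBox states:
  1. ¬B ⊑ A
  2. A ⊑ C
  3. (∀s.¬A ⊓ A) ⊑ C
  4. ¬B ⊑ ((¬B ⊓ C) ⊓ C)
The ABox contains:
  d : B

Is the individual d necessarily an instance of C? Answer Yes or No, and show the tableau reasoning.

No

1. d : C?  L(d) = {B} ∪ {¬C}
   open: L(d) ⊇ {B, ¬A, ¬C} — d ∉ C possible
2. Hence d : C: not entailed.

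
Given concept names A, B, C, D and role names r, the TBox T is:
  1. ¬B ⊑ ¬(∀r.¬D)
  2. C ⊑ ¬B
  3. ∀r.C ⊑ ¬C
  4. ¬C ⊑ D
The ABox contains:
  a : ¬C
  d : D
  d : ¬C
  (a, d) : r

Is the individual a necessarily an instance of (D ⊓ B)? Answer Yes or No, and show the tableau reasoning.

1. a : (D ⊓ B)?  L(a) = {¬C} ∪ {(¬D ⊔ ¬B)}
   apply at a: ¬C⊑D
   open: L(a) ⊇ {D, ¬B, ¬C, ∃r.D} (+ ∃-successors) — a ∉ (D ⊓ B) possible
2. Hence a : (D ⊓ B): not entailed.

No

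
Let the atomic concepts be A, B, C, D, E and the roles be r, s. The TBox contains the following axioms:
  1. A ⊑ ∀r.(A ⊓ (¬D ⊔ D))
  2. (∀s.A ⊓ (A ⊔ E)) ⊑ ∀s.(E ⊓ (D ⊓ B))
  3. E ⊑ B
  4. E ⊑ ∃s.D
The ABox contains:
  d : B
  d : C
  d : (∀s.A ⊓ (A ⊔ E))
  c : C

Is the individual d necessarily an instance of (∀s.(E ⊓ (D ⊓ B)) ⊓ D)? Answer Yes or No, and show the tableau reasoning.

No

1. d : (∀s.(E ⊓ (D ⊓ B)) ⊓ D)?  L(d) = {B, C, (∀s.A ⊓ (A ⊔ E))} ∪ {(∃s.(¬E ⊔ (¬D ⊔ ¬B)) ⊔ ¬D)}
   apply at d: (∀s.A ⊓ (A ⊔ E))⊑∀s.(E ⊓ (D ⊓ B))
   open: L(d) ⊇ {A, B, C, ¬D, ¬E, …} — d ∉ (∀s.(E ⊓ (D ⊓ B)) ⊓ D) possible
2. Hence d : (∀s.(E ⊓ (D ⊓ B)) ⊓ D): not entailed.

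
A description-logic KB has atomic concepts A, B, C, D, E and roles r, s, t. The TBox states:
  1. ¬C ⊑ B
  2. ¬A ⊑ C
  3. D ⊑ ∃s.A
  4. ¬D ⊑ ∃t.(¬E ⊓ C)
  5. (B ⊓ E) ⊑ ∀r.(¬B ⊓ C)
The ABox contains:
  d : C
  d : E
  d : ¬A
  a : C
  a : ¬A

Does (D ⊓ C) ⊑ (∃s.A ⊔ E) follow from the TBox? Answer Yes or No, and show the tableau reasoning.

Yes

1. (D ⊓ C) ⊑ (∃s.A ⊔ E)  ⇔  ((D ⊓ C) ⊓ (∀s.¬A ⊓ ¬E)) unsat w.r.t. T
   all branches close; clash {A, ¬A} at an ∃-successor
2. Hence (D ⊓ C) ⊑ (∃s.A ⊔ E): entailed.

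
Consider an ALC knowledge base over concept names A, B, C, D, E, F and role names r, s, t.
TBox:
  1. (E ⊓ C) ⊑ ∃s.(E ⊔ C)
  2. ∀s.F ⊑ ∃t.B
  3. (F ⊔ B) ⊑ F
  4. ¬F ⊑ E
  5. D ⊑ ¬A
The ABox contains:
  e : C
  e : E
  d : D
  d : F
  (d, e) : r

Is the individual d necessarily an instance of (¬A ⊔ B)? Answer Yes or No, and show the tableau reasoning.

1. d : (¬A ⊔ B)?  L(d) = {D, F} ∪ {(A ⊓ ¬B)}
   clash {A, ¬A} at d — d ∈ (¬A ⊔ B)
2. Hence d : (¬A ⊔ B): entailed.

Yes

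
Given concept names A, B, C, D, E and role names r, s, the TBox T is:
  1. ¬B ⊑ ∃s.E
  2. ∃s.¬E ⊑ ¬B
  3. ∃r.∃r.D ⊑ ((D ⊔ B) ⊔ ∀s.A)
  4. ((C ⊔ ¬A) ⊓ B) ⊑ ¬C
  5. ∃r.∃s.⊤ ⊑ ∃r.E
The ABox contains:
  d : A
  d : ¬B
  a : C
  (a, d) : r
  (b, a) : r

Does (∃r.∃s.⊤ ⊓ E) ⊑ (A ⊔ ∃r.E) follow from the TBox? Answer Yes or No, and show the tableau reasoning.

Yes

1. (∃r.∃s.⊤ ⊓ E) ⊑ (A ⊔ ∃r.E)  ⇔  ((∃r.∃s.⊤ ⊓ E) ⊓ (¬A ⊓ ∀r.¬E)) unsat w.r.t. T
   all branches close; clash {E, ¬E} at an ∃-successor
2. Hence (∃r.∃s.⊤ ⊓ E) ⊑ (A ⊔ ∃r.E): entailed.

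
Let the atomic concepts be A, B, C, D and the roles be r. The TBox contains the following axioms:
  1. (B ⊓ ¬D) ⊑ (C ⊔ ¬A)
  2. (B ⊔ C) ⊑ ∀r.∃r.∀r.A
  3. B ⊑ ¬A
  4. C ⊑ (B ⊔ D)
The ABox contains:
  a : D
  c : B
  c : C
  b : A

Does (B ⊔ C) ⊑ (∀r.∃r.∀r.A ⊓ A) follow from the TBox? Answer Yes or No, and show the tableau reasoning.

1. (B ⊔ C) ⊑ (∀r.∃r.∀r.A ⊓ A)  ⇔  ((B ⊔ C) ⊓ (∃r.∀r.∃r.¬A ⊔ ¬A)) unsat w.r.t. T
   apply at x₀: (B ⊔ C)⊑∀r.∃r.∀r.A
   open: L(x₀) ⊇ {B, D, ¬A, ¬C, ∀r.∃r.∀r.A}
2. Hence (B ⊔ C) ⊑ (∀r.∃r.∀r.A ⊓ A): not entailed.

No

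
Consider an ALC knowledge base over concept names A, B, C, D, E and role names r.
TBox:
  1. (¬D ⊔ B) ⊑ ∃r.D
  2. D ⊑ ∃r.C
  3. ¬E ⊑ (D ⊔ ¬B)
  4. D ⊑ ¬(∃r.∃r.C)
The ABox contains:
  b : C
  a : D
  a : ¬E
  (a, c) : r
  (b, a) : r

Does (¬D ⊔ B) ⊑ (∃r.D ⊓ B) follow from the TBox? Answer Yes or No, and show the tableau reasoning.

1. (¬D ⊔ B) ⊑ (∃r.D ⊓ B)  ⇔  ((¬D ⊔ B) ⊓ (∀r.¬D ⊔ ¬B)) unsat w.r.t. T
   apply at x₀: (¬D ⊔ B)⊑∃r.D
   open: L(x₀) ⊇ {E, ¬B, ¬D, ∃r.D} (+ ∃-successors)
2. Hence (¬D ⊔ B) ⊑ (∃r.D ⊓ B): not entailed.

No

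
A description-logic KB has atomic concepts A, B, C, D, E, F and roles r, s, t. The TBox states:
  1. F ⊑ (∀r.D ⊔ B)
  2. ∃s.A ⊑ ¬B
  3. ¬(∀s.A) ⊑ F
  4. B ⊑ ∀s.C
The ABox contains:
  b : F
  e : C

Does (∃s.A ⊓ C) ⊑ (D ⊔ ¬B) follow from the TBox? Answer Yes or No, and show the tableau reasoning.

Yes

1. (∃s.A ⊓ C) ⊑ (D ⊔ ¬B)  ⇔  ((∃s.A ⊓ C) ⊓ (¬D ⊓ B)) unsat w.r.t. T
   all branches close; clash {B, ¬B} at x₀
2. Hence (∃s.A ⊓ C) ⊑ (D ⊔ ¬B): entailed.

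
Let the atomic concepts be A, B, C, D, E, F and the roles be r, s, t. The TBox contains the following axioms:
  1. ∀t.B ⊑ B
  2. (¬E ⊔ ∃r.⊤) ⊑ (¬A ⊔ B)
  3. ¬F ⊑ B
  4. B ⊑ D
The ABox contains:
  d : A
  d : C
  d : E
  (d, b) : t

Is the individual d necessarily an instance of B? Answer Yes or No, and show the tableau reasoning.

No

1. d : B?  L(d) = {A, C, E} ∪ {¬B}
   open: L(d) ⊇ {A, C, E, F, ¬B, …} (+ ∃-successors) — d ∉ B possible
2. Hence d : B: not entailed.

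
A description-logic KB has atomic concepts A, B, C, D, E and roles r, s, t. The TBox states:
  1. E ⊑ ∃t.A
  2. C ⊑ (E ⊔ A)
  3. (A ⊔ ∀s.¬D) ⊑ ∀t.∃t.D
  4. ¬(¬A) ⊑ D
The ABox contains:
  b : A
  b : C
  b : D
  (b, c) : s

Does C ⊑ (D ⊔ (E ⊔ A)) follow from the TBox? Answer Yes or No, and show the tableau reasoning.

1. C ⊑ (D ⊔ (E ⊔ A))  ⇔  (C ⊓ (¬D ⊓ (¬E ⊓ ¬A))) unsat w.r.t. T
   all branches close; clash {A, ¬A} at x₀
2. Hence C ⊑ (D ⊔ (E ⊔ A)): entailed.

Yes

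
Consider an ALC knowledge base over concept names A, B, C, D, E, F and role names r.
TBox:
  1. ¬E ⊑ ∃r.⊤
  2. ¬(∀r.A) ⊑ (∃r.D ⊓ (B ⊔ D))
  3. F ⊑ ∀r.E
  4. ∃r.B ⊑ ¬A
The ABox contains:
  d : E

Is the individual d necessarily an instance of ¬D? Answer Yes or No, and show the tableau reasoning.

1. d : ¬D?  L(d) = {E} ∪ {D}
   open: L(d) ⊇ {D, E, ¬F, ∀r.A, ∀r.¬B} — d ∉ ¬D possible
2. Hence d : ¬D: not entailed.

No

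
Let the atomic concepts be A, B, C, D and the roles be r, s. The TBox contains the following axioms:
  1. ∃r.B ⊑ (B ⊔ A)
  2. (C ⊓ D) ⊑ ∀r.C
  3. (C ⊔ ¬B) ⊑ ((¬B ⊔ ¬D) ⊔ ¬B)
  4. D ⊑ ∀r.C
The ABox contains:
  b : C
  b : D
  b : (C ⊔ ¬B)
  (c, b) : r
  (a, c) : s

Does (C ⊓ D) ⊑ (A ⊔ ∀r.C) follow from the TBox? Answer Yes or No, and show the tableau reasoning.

1. (C ⊓ D) ⊑ (A ⊔ ∀r.C)  ⇔  ((C ⊓ D) ⊓ (¬A ⊓ ∃r.¬C)) unsat w.r.t. T
   all branches close; clash {A, ¬A} at x₀
2. Hence (C ⊓ D) ⊑ (A ⊔ ∀r.C): entailed.

Yes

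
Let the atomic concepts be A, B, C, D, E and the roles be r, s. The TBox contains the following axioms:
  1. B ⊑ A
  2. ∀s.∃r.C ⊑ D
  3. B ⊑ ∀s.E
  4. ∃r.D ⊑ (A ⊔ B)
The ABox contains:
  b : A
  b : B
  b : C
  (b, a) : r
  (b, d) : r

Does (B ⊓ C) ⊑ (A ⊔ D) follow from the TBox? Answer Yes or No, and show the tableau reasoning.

Yes

1. (B ⊓ C) ⊑ (A ⊔ D)  ⇔  ((B ⊓ C) ⊓ (¬A ⊓ ¬D)) unsat w.r.t. T
   all branches close; clash {A, ¬A} at x₀
2. Hence (B ⊓ C) ⊑ (A ⊔ D): entailed.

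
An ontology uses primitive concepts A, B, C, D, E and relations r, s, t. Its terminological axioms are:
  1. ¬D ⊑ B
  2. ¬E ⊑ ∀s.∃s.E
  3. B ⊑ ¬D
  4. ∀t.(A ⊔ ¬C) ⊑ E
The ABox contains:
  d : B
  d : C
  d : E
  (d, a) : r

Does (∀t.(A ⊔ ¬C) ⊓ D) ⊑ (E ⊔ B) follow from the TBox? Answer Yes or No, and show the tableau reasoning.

1. (∀t.(A ⊔ ¬C) ⊓ D) ⊑ (E ⊔ B)  ⇔  ((∀t.(A ⊔ ¬C) ⊓ D) ⊓ (¬E ⊓ ¬B)) unsat w.r.t. T
   all branches close; clash {E, ¬E} at x₀
2. Hence (∀t.(A ⊔ ¬C) ⊓ D) ⊑ (E ⊔ B): entailed.

Yes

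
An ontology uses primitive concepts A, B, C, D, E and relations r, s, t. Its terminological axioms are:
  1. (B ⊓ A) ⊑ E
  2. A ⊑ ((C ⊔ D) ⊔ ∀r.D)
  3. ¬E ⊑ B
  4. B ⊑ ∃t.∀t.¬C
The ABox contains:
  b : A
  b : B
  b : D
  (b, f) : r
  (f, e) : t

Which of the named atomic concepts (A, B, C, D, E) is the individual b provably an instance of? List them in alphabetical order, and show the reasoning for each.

{A, B, D, E}

1. b : A?  L(b) = {A, B, D} ∪ {¬A}
   clash {A, ¬A} at b — b ∈ A
2. b : B?  L(b) = {A, B, D} ∪ {¬B}
   clash {B, ¬B} at b — b ∈ B
3. b : C?  L(b) = {A, B, D} ∪ {¬C}
   apply at b: A⊑((C ⊔ D) ⊔ ∀r.D); B⊑∃t.∀t.¬C
   open: L(b) ⊇ {A, B, D, E, ¬C, …} (+ ∃-successors) — b ∉ C possible
4. b : D?  L(b) = {A, B, D} ∪ {¬D}
   clash {D, ¬D} at b — b ∈ D
5. b : E?  L(b) = {A, B, D} ∪ {¬E}
   clash {E, ¬E} at b — b ∈ E
6. Entailed for b: {A, B, D, E}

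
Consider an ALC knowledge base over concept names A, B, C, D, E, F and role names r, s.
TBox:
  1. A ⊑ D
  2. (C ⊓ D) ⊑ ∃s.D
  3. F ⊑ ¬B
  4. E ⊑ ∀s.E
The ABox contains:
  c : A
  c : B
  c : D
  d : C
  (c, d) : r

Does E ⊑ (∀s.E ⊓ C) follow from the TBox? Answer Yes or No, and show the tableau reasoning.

1. E ⊑ (∀s.E ⊓ C)  ⇔  (E ⊓ (∃s.¬E ⊔ ¬C)) unsat w.r.t. T
   apply at x₀: E⊑∀s.E
   open: L(x₀) ⊇ {E, ¬A, ¬C, ¬F, ∀s.E}
2. Hence E ⊑ (∀s.E ⊓ C): not entailed.

No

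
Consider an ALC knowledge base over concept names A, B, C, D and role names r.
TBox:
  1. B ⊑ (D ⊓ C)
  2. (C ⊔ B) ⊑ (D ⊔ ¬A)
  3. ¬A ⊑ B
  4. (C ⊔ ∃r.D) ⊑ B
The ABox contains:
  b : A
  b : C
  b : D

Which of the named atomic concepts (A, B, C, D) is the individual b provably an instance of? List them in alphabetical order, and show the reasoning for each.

1. b : A?  L(b) = {A, C, D} ∪ {¬A}
   clash {A, ¬A} at b — b ∈ A
2. b : B?  L(b) = {A, C, D} ∪ {¬B}
   clash {B, ¬B} at b — b ∈ B
3. b : C?  L(b) = {A, C, D} ∪ {¬C}
   clash {C, ¬C} at b — b ∈ C
4. b : D?  L(b) = {A, C, D} ∪ {¬D}
   clash {D, ¬D} at b — b ∈ D
5. Entailed for b: {A, B, C, D}

{A, B, C, D}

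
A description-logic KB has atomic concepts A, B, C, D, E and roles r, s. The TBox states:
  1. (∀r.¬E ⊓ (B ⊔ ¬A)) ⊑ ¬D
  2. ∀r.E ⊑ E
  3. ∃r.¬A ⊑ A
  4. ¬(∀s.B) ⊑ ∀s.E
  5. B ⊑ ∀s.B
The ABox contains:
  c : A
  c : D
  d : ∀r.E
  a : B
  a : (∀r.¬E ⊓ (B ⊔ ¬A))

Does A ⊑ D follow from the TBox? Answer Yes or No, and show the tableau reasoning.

1. A ⊑ D  ⇔  (A ⊓ ¬D) unsat w.r.t. T
   open: L(x₀) ⊇ {A, ¬B, ¬D, ∀s.B, ∃r.¬E} (+ ∃-successors)
2. Hence A ⊑ D: not entailed.

No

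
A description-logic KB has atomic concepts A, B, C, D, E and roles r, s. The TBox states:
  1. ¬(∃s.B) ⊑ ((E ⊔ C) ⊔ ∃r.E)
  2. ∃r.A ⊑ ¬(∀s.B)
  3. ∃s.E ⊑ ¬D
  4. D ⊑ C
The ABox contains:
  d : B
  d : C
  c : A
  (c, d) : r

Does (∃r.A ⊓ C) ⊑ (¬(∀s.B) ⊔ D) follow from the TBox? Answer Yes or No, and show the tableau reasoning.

Yes

1. (∃r.A ⊓ C) ⊑ (¬(∀s.B) ⊔ D)  ⇔  ((∃r.A ⊓ C) ⊓ (∀s.B ⊓ ¬D)) unsat w.r.t. T
   all branches close; clash {B, ¬B} at an ∃-successor
2. Hence (∃r.A ⊓ C) ⊑ (¬(∀s.B) ⊔ D): entailed.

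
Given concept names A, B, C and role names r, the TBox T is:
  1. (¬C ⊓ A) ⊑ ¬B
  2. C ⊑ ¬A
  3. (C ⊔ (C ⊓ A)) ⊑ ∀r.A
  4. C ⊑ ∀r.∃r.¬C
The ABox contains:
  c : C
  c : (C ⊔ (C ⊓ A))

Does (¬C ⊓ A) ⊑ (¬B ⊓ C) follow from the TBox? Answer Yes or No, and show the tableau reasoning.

No

1. (¬C ⊓ A) ⊑ (¬B ⊓ C)  ⇔  ((¬C ⊓ A) ⊓ (B ⊔ ¬C)) unsat w.r.t. T
   apply at x₀: (¬C ⊓ A)⊑¬B
   open: L(x₀) ⊇ {A, ¬B, ¬C}
2. Hence (¬C ⊓ A) ⊑ (¬B ⊓ C): not entailed.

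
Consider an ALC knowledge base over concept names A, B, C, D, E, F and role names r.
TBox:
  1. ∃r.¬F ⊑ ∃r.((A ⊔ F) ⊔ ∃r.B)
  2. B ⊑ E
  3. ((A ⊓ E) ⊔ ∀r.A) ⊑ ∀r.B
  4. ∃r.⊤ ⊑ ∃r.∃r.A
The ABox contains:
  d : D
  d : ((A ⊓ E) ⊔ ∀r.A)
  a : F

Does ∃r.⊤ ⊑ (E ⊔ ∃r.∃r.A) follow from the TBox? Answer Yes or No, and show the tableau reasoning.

1. ∃r.⊤ ⊑ (E ⊔ ∃r.∃r.A)  ⇔  (∃r.⊤ ⊓ (¬E ⊓ ∀r.∀r.¬A)) unsat w.r.t. T
   all branches close; clash {E, ¬E} at x₀
2. Hence ∃r.⊤ ⊑ (E ⊔ ∃r.∃r.A): entailed.

Yes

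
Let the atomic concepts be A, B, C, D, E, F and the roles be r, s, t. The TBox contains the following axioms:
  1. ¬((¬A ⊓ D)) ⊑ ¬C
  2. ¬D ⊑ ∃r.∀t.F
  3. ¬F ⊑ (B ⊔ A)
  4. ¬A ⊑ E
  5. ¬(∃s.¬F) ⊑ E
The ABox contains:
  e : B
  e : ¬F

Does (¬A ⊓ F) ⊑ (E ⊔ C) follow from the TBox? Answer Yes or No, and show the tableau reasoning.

1. (¬A ⊓ F) ⊑ (E ⊔ C)  ⇔  ((¬A ⊓ F) ⊓ (¬E ⊓ ¬C)) unsat w.r.t. T
   all branches close; clash {E, ¬E} at x₀
2. Hence (¬A ⊓ F) ⊑ (E ⊔ C): entailed.

Yes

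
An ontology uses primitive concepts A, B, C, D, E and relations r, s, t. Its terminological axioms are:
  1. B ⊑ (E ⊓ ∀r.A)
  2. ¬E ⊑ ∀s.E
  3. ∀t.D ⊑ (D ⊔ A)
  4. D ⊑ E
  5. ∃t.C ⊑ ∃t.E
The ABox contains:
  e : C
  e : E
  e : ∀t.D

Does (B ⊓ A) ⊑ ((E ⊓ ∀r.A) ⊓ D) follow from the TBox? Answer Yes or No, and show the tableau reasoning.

1. (B ⊓ A) ⊑ ((E ⊓ ∀r.A) ⊓ D)  ⇔  ((B ⊓ A) ⊓ ((¬E ⊔ ∃r.¬A) ⊔ ¬D)) unsat w.r.t. T
   apply at x₀: B⊑(E ⊓ ∀r.A)
   open: L(x₀) ⊇ {A, B, E, ¬D, ∀r.A, …} (+ ∃-successors)
2. Hence (B ⊓ A) ⊑ ((E ⊓ ∀r.A) ⊓ D): not entailed.

No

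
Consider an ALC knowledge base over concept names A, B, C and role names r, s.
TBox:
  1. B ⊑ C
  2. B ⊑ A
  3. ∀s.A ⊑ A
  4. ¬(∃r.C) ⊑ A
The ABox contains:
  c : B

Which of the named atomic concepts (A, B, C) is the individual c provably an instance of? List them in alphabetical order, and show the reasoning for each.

{A, B, C}

1. c : A?  L(c) = {B} ∪ {¬A}
   clash {A, ¬A} at c — c ∈ A
2. c : B?  L(c) = {B} ∪ {¬B}
   clash {B, ¬B} at c — c ∈ B
3. c : C?  L(c) = {B} ∪ {¬C}
   clash {C, ¬C} at c — c ∈ C
4. Entailed for c: {A, B, C}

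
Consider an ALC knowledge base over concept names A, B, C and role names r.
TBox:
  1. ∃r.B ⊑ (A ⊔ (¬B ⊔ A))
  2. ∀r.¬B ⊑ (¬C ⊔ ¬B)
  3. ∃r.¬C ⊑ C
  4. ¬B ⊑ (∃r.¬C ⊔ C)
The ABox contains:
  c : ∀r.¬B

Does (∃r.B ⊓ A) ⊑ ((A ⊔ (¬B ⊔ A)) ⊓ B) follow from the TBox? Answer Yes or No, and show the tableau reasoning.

No

1. (∃r.B ⊓ A) ⊑ ((A ⊔ (¬B ⊔ A)) ⊓ B)  ⇔  ((∃r.B ⊓ A) ⊓ ((¬A ⊓ (B ⊓ ¬A)) ⊔ ¬B)) unsat w.r.t. T
   apply at x₀: ∃r.B⊑(A ⊔ (¬B ⊔ A))
   open: L(x₀) ⊇ {A, C, ¬B, ∀r.C, ∃r.B} (+ ∃-successors)
2. Hence (∃r.B ⊓ A) ⊑ ((A ⊔ (¬B ⊔ A)) ⊓ B): not entailed.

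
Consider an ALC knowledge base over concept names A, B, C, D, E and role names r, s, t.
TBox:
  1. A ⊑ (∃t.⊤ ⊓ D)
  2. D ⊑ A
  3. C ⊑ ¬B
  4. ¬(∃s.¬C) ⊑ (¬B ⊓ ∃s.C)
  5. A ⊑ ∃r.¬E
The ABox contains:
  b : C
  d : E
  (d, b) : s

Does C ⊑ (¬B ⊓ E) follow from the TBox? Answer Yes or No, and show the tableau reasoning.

1. C ⊑ (¬B ⊓ E)  ⇔  (C ⊓ (B ⊔ ¬E)) unsat w.r.t. T
   apply at x₀: C⊑¬B
   open: L(x₀) ⊇ {C, ¬A, ¬B, ¬D, ¬E, …} (+ ∃-successors)
2. Hence C ⊑ (¬B ⊓ E): not entailed.

No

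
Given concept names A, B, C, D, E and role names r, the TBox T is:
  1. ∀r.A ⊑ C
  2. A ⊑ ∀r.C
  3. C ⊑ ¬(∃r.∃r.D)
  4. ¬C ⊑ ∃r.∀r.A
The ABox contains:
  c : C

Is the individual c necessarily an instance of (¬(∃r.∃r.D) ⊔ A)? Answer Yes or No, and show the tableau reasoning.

Yes

1. c : (¬(∃r.∃r.D) ⊔ A)?  L(c) = {C} ∪ {(∃r.∃r.D ⊓ ¬A)}
   clash {D, ¬D} at an ∃-successor — c ∈ (¬(∃r.∃r.D) ⊔ A)
2. Hence c : (¬(∃r.∃r.D) ⊔ A): entailed.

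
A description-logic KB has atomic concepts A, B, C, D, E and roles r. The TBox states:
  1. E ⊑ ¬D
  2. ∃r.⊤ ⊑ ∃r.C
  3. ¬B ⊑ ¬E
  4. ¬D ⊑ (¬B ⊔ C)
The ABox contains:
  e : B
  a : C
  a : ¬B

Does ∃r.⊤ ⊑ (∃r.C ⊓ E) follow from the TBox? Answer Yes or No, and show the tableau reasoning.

1. ∃r.⊤ ⊑ (∃r.C ⊓ E)  ⇔  (∃r.⊤ ⊓ (∀r.¬C ⊔ ¬E)) unsat w.r.t. T
   apply at x₀: ∃r.⊤⊑∃r.C
   open: L(x₀) ⊇ {B, D, ¬E, ∃r.C, ∃r.⊤} (+ ∃-successors)
2. Hence ∃r.⊤ ⊑ (∃r.C ⊓ E): not entailed.

No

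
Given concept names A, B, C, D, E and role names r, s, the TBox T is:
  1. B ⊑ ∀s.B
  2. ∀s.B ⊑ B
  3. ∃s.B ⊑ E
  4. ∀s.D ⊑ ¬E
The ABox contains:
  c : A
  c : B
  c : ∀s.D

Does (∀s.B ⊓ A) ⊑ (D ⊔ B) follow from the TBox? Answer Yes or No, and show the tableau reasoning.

Yes

1. (∀s.B ⊓ A) ⊑ (D ⊔ B)  ⇔  ((∀s.B ⊓ A) ⊓ (¬D ⊓ ¬B)) unsat w.r.t. T
   all branches close; clash {B, ¬B} at x₀
2. Hence (∀s.B ⊓ A) ⊑ (D ⊔ B): entailed.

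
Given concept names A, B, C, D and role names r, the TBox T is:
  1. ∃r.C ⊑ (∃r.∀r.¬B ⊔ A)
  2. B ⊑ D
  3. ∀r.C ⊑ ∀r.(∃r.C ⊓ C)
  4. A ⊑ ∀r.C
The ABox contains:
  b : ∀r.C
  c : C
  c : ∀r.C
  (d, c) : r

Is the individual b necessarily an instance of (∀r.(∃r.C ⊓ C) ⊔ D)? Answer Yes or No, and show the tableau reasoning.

1. b : (∀r.(∃r.C ⊓ C) ⊔ D)?  L(b) = {∀r.C} ∪ {(∃r.(∀r.¬C ⊔ ¬C) ⊓ ¬D)}
   clash {D, ¬D} at b — b ∈ (∀r.(∃r.C ⊓ C) ⊔ D)
2. Hence b : (∀r.(∃r.C ⊓ C) ⊔ D): entailed.

Yes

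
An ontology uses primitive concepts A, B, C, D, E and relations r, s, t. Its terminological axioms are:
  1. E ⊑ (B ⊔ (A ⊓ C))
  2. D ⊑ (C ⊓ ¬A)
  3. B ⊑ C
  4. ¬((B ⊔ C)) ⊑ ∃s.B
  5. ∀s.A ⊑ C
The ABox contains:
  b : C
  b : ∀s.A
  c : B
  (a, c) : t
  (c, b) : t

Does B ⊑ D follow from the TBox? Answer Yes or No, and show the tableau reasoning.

No

1. B ⊑ D  ⇔  (B ⊓ ¬D) unsat w.r.t. T
   apply at x₀: B⊑C
   open: L(x₀) ⊇ {B, C, ¬D, ¬E}
2. Hence B ⊑ D: not entailed.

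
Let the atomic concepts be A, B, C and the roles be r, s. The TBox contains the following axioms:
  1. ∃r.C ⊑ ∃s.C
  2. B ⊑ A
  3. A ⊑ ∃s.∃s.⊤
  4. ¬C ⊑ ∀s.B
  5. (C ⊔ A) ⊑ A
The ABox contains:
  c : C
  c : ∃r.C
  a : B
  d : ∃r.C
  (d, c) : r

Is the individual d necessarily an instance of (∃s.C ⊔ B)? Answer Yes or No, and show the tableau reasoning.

1. d : (∃s.C ⊔ B)?  L(d) = {∃r.C} ∪ {(∀s.¬C ⊓ ¬B)}
   clash {C, ¬C} at an ∃-successor — d ∈ (∃s.C ⊔ B)
2. Hence d : (∃s.C ⊔ B): entailed.

Yes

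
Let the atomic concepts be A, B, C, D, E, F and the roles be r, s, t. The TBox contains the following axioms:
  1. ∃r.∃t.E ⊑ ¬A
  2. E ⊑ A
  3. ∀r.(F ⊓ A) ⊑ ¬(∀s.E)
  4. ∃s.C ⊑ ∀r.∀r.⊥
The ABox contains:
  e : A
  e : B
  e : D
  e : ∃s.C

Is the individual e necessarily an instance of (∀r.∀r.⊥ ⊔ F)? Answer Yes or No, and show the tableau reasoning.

1. e : (∀r.∀r.⊥ ⊔ F)?  L(e) = {A, B, D, ∃s.C} ∪ {(∃r.∃r.⊤ ⊓ ¬F)}
   clash {A, ¬A} at e — e ∈ (∀r.∀r.⊥ ⊔ F)
2. Hence e : (∀r.∀r.⊥ ⊔ F): entailed.

Yes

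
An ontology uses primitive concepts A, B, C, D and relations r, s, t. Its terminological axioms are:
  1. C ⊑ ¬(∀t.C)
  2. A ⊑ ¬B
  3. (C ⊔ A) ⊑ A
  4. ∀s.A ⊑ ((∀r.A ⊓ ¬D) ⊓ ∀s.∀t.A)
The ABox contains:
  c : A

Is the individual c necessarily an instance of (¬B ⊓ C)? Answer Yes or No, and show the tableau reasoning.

No

1. c : (¬B ⊓ C)?  L(c) = {A} ∪ {(B ⊔ ¬C)}
   apply at c: A⊑¬B
   open: L(c) ⊇ {A, ¬B, ¬C, ∃s.¬A} (+ ∃-successors) — c ∉ (¬B ⊓ C) possible
2. Hence c : (¬B ⊓ C): not entailed.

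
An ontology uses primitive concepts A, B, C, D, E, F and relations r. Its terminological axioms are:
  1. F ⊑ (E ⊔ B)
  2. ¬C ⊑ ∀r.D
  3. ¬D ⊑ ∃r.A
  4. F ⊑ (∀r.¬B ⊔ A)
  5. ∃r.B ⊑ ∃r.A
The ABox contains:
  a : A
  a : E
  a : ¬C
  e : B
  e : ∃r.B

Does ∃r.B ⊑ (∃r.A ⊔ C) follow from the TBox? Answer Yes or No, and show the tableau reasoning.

1. ∃r.B ⊑ (∃r.A ⊔ C)  ⇔  (∃r.B ⊓ (∀r.¬A ⊓ ¬C)) unsat w.r.t. T
   all branches close; clash {A, ¬A} at an ∃-successor
2. Hence ∃r.B ⊑ (∃r.A ⊔ C): entailed.

Yes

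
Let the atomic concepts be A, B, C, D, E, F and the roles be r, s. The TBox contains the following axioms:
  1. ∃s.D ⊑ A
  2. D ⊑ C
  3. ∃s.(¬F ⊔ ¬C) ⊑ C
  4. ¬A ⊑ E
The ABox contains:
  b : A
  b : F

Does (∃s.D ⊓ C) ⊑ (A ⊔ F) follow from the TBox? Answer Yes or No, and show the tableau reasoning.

Yes

1. (∃s.D ⊓ C) ⊑ (A ⊔ F)  ⇔  ((∃s.D ⊓ C) ⊓ (¬A ⊓ ¬F)) unsat w.r.t. T
   all branches close; clash {A, ¬A} at x₀
2. Hence (∃s.D ⊓ C) ⊑ (A ⊔ F): entailed.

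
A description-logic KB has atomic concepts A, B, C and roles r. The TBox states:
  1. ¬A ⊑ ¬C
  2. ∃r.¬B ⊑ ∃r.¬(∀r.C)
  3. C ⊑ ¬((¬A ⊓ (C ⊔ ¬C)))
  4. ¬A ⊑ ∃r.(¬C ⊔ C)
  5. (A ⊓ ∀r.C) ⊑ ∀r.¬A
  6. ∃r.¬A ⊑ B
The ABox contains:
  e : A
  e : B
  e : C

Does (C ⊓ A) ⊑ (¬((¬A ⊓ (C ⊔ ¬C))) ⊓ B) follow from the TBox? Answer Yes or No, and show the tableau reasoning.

1. (C ⊓ A) ⊑ (¬((¬A ⊓ (C ⊔ ¬C))) ⊓ B)  ⇔  ((C ⊓ A) ⊓ ((¬A ⊓ (C ⊔ ¬C)) ⊔ ¬B)) unsat w.r.t. T
   apply at x₀: C⊑¬((¬A ⊓ (C ⊔ ¬C)))
   open: L(x₀) ⊇ {A, C, ¬B, ∀r.A, ∀r.B, …} (+ ∃-successors)
2. Hence (C ⊓ A) ⊑ (¬((¬A ⊓ (C ⊔ ¬C))) ⊓ B): not entailed.

No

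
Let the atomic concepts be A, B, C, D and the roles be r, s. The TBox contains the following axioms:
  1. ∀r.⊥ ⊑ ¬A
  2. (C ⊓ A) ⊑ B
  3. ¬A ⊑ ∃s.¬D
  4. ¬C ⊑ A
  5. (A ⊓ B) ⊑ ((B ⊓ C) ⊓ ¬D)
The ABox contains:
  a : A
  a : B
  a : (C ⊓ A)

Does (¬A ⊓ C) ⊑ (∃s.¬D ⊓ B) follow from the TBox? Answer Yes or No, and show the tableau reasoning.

1. (¬A ⊓ C) ⊑ (∃s.¬D ⊓ B)  ⇔  ((¬A ⊓ C) ⊓ (∀s.D ⊔ ¬B)) unsat w.r.t. T
   apply at x₀: ¬A⊑∃s.¬D
   open: L(x₀) ⊇ {C, ¬A, ¬B, ∃s.¬D} (+ ∃-successors)
2. Hence (¬A ⊓ C) ⊑ (∃s.¬D ⊓ B): not entailed.

No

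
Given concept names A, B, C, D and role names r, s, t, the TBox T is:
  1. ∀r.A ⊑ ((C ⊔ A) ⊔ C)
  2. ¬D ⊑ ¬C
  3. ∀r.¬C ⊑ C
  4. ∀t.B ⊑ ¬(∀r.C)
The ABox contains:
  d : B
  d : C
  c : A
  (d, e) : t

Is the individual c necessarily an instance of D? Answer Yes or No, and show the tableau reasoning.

1. c : D?  L(c) = {A} ∪ {¬D}
   apply at c: ¬D⊑¬C
   open: L(c) ⊇ {A, ¬C, ¬D, ∃r.C, ∃r.¬A, …} (+ ∃-successors) — c ∉ D possible
2. Hence c : D: not entailed.

No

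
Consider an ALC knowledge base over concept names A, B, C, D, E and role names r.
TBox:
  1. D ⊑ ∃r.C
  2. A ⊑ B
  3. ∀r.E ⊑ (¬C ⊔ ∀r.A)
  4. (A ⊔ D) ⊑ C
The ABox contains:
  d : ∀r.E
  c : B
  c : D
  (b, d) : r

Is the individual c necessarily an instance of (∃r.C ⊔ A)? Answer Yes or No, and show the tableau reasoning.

Yes

1. c : (∃r.C ⊔ A)?  L(c) = {B, D} ∪ {(∀r.¬C ⊓ ¬A)}
   clash {C, ¬C} at an ∃-successor — c ∈ (∃r.C ⊔ A)
2. Hence c : (∃r.C ⊔ A): entailed.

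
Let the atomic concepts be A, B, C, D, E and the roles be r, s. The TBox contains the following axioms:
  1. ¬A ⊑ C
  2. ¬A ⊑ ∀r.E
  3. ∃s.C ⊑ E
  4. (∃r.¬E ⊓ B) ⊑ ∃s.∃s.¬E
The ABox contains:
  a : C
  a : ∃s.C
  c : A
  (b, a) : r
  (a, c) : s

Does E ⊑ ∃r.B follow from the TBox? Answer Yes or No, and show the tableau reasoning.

1. E ⊑ ∃r.B  ⇔  (E ⊓ ∀r.¬B) unsat w.r.t. T
   open: L(x₀) ⊇ {A, E, ∀r.E, ∀r.¬B}
2. Hence E ⊑ ∃r.B: not entailed.

No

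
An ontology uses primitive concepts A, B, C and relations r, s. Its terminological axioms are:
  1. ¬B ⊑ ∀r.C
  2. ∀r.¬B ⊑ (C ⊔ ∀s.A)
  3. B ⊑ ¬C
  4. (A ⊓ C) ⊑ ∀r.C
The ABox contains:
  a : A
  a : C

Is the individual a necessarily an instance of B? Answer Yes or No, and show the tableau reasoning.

No

1. a : B?  L(a) = {A, C} ∪ {¬B}
   apply at a: ¬B⊑∀r.C
   open: L(a) ⊇ {A, C, ¬B, ∀r.C} — a ∉ B possible
2. Hence a : B: not entailed.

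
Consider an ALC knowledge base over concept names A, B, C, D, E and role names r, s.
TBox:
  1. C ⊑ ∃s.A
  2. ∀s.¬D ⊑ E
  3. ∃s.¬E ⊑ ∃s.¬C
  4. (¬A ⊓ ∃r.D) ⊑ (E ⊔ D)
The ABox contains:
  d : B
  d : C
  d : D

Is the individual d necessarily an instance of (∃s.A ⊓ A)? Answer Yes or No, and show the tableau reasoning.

No

1. d : (∃s.A ⊓ A)?  L(d) = {B, C, D} ∪ {(∀s.¬A ⊔ ¬A)}
   apply at d: C⊑∃s.A
   open: L(d) ⊇ {B, C, D, ¬A, ∀r.¬D, …} (+ ∃-successors) — d ∉ (∃s.A ⊓ A) possible
2. Hence d : (∃s.A ⊓ A): not entailed.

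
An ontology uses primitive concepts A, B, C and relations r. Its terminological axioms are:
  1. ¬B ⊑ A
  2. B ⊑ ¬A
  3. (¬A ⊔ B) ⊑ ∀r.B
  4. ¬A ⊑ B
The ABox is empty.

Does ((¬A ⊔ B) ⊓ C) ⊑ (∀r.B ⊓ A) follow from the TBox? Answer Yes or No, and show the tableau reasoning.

No

1. ((¬A ⊔ B) ⊓ C) ⊑ (∀r.B ⊓ A)  ⇔  (((¬A ⊔ B) ⊓ C) ⊓ (∃r.¬B ⊔ ¬A)) unsat w.r.t. T
   apply at x₀: (¬A ⊔ B)⊑∀r.B
   open: L(x₀) ⊇ {B, C, ¬A, ∀r.B}
2. Hence ((¬A ⊔ B) ⊓ C) ⊑ (∀r.B ⊓ A): not entailed.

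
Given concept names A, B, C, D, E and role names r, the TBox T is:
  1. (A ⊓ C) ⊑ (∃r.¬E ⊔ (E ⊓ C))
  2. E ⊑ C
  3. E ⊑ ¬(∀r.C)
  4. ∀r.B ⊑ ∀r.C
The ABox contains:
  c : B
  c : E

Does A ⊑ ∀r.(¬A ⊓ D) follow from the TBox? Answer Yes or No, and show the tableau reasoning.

No

1. A ⊑ ∀r.(¬A ⊓ D)  ⇔  (A ⊓ ∃r.(A ⊔ ¬D)) unsat w.r.t. T
   open: L(x₀) ⊇ {A, ¬C, ¬E, ∃r.(A ⊔ ¬D), ∃r.¬B} (+ ∃-successors)
2. Hence A ⊑ ∀r.(¬A ⊓ D): not entailed.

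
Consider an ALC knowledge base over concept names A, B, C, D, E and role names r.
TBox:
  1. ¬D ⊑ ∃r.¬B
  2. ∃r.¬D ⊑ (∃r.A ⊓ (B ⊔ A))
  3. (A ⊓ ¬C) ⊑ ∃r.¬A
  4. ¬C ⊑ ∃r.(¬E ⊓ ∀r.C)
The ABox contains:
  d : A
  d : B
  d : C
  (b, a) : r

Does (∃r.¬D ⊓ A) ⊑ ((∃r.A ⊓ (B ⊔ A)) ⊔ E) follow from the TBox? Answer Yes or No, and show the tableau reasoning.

Yes

1. (∃r.¬D ⊓ A) ⊑ ((∃r.A ⊓ (B ⊔ A)) ⊔ E)  ⇔  ((∃r.¬D ⊓ A) ⊓ ((∀r.¬A ⊔ (¬B ⊓ ¬A)) ⊓ ¬E)) unsat w.r.t. T
   all branches close; clash {A, ¬A} at x₀
2. Hence (∃r.¬D ⊓ A) ⊑ ((∃r.A ⊓ (B ⊔ A)) ⊔ E): entailed.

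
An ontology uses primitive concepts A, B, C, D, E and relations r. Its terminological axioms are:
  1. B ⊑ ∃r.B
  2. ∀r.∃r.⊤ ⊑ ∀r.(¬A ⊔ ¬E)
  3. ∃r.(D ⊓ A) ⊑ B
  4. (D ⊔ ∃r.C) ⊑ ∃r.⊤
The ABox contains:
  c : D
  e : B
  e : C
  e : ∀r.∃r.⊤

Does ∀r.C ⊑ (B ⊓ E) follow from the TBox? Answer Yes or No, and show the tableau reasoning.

No

1. ∀r.C ⊑ (B ⊓ E)  ⇔  (∀r.C ⊓ (¬B ⊔ ¬E)) unsat w.r.t. T
   open: L(x₀) ⊇ {¬B, ¬D, ∀r.(¬A ⊔ ¬E), ∀r.(¬D ⊔ ¬A), ∀r.C, …}
2. Hence ∀r.C ⊑ (B ⊓ E): not entailed.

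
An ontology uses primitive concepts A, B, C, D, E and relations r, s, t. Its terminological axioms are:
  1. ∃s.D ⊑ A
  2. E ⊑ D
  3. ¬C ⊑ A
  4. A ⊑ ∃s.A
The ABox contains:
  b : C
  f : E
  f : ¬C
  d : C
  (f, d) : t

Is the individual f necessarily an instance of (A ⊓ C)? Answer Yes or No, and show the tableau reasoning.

No

1. f : (A ⊓ C)?  L(f) = {E, ¬C} ∪ {(¬A ⊔ ¬C)}
   apply at f: E⊑D; ¬C⊑A
   open: L(f) ⊇ {A, D, E, ¬C, ∃s.A} (+ ∃-successors) — f ∉ (A ⊓ C) possible
2. Hence f : (A ⊓ C): not entailed.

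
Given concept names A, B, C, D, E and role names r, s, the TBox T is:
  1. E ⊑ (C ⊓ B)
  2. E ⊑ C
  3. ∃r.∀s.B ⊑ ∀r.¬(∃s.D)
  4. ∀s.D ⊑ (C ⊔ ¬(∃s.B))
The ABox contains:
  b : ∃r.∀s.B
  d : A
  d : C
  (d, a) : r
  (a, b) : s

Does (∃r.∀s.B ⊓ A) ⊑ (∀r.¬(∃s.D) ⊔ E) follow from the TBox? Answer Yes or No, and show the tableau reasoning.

1. (∃r.∀s.B ⊓ A) ⊑ (∀r.¬(∃s.D) ⊔ E)  ⇔  ((∃r.∀s.B ⊓ A) ⊓ (∃r.∃s.D ⊓ ¬E)) unsat w.r.t. T
   all branches close; clash {D, ¬D} at an ∃-successor
2. Hence (∃r.∀s.B ⊓ A) ⊑ (∀r.¬(∃s.D) ⊔ E): entailed.

Yes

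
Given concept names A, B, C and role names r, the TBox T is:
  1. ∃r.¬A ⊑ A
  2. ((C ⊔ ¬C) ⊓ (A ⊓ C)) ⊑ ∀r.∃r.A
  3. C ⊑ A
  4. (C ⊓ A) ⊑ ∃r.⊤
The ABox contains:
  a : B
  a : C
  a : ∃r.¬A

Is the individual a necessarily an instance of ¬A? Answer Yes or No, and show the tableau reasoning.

No

1. a : ¬A?  L(a) = {B, C, ∃r.¬A} ∪ {A}
   open: L(a) ⊇ {A, B, C, ∀r.∃r.A, ∃r.¬A, …} (+ ∃-successors) — a ∉ ¬A possible
2. Hence a : ¬A: not entailed.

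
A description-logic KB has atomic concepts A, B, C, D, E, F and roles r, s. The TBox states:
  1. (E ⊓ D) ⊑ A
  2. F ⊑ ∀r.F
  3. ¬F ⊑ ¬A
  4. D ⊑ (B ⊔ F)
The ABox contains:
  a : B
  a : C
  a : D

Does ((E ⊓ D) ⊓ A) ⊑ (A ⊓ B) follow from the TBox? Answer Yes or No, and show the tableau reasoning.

No

1. ((E ⊓ D) ⊓ A) ⊑ (A ⊓ B)  ⇔  (((E ⊓ D) ⊓ A) ⊓ (¬A ⊔ ¬B)) unsat w.r.t. T
   apply at x₀: D⊑(B ⊔ F)
   open: L(x₀) ⊇ {A, D, E, F, ¬B, …}
2. Hence ((E ⊓ D) ⊓ A) ⊑ (A ⊓ B): not entailed.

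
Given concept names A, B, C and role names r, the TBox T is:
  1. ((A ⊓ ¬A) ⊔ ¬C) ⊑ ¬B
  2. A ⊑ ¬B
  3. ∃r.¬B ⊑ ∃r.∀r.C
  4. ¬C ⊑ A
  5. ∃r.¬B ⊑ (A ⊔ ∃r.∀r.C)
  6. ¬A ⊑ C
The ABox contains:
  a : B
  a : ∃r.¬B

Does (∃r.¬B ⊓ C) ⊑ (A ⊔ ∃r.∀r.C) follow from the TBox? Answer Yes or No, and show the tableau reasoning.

1. (∃r.¬B ⊓ C) ⊑ (A ⊔ ∃r.∀r.C)  ⇔  ((∃r.¬B ⊓ C) ⊓ (¬A ⊓ ∀r.∃r.¬C)) unsat w.r.t. T
   all branches close; clash {C, ¬C} at an ∃-successor
2. Hence (∃r.¬B ⊓ C) ⊑ (A ⊔ ∃r.∀r.C): entailed.

Yes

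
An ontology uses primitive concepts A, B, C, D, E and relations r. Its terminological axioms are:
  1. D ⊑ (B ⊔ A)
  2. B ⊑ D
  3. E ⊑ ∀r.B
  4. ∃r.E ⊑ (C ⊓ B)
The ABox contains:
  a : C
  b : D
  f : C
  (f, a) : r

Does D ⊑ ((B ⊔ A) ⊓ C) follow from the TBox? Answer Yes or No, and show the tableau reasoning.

No

1. D ⊑ ((B ⊔ A) ⊓ C)  ⇔  (D ⊓ ((¬B ⊓ ¬A) ⊔ ¬C)) unsat w.r.t. T
   apply at x₀: D⊑(B ⊔ A)
   open: L(x₀) ⊇ {B, D, ¬C, ¬E, ∀r.¬E}
2. Hence D ⊑ ((B ⊔ A) ⊓ C): not entailed.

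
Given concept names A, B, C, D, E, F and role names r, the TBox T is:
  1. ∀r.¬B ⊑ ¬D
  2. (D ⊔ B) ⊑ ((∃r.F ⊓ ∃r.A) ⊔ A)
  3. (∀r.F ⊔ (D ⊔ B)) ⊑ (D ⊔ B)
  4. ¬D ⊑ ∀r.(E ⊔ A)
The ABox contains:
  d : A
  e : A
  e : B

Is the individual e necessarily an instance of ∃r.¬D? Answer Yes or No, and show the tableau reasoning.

1. e : ∃r.¬D?  L(e) = {A, B} ∪ {∀r.D}
   open: L(e) ⊇ {A, B, D, ∀r.D, ∃r.B} (+ ∃-successors) — e ∉ ∃r.¬D possible
2. Hence e : ∃r.¬D: not entailed.

No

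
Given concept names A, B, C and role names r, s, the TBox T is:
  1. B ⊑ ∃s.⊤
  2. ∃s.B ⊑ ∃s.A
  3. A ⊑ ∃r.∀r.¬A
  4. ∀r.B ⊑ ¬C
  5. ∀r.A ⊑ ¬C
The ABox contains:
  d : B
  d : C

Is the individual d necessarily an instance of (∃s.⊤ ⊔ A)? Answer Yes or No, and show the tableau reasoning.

1. d : (∃s.⊤ ⊔ A)?  L(d) = {B, C} ∪ {(∀s.⊥ ⊓ ¬A)}
   clash {C, ¬C} at d — d ∈ (∃s.⊤ ⊔ A)
2. Hence d : (∃s.⊤ ⊔ A): entailed.

Yes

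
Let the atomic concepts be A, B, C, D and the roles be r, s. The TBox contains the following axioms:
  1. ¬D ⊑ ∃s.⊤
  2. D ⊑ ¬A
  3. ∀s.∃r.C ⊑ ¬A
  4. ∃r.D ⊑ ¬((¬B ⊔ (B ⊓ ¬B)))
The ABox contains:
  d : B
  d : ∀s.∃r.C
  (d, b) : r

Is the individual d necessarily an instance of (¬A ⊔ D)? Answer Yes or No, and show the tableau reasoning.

1. d : (¬A ⊔ D)?  L(d) = {B, ∀s.∃r.C} ∪ {(A ⊓ ¬D)}
   clash {A, ¬A} at d — d ∈ (¬A ⊔ D)
2. Hence d : (¬A ⊔ D): entailed.

Yes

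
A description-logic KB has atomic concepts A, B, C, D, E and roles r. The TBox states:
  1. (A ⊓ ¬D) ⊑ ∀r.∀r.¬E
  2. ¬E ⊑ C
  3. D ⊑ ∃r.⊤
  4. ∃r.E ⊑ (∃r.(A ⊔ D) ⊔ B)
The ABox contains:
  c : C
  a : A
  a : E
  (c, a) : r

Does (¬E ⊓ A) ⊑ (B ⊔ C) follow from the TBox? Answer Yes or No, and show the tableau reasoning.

Yes

1. (¬E ⊓ A) ⊑ (B ⊔ C)  ⇔  ((¬E ⊓ A) ⊓ (¬B ⊓ ¬C)) unsat w.r.t. T
   all branches close; clash {C, ¬C} at x₀
2. Hence (¬E ⊓ A) ⊑ (B ⊔ C): entailed.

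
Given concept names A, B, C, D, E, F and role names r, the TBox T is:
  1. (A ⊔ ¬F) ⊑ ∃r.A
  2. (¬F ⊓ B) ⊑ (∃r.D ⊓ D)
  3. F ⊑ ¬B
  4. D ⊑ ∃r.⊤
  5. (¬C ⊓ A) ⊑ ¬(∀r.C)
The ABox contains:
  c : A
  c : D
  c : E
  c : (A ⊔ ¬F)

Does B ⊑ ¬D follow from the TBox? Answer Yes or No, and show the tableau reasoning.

No

1. B ⊑ ¬D  ⇔  (B ⊓ D) unsat w.r.t. T
   apply at x₀: D⊑∃r.⊤
   open: L(x₀) ⊇ {B, C, D, ¬F, ∃r.A, …} (+ ∃-successors)
2. Hence B ⊑ ¬D: not entailed.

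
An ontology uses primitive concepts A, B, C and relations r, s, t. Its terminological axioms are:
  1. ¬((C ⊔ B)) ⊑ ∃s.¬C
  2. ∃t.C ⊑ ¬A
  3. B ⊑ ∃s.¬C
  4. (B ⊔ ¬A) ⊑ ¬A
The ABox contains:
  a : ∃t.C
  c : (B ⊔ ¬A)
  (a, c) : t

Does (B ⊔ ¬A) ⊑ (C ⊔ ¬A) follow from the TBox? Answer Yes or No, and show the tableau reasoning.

Yes

1. (B ⊔ ¬A) ⊑ (C ⊔ ¬A)  ⇔  ((B ⊔ ¬A) ⊓ (¬C ⊓ A)) unsat w.r.t. T
   all branches close; clash {A, ¬A} at x₀
2. Hence (B ⊔ ¬A) ⊑ (C ⊔ ¬A): entailed.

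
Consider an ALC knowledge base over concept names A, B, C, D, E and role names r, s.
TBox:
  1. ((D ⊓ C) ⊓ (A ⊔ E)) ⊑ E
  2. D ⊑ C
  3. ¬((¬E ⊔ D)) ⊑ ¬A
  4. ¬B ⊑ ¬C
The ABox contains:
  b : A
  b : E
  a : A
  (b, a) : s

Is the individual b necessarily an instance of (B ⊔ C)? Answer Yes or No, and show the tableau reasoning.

1. b : (B ⊔ C)?  L(b) = {A, E} ∪ {(¬B ⊓ ¬C)}
   clash {C, ¬C} at b — b ∈ (B ⊔ C)
2. Hence b : (B ⊔ C): entailed.

Yes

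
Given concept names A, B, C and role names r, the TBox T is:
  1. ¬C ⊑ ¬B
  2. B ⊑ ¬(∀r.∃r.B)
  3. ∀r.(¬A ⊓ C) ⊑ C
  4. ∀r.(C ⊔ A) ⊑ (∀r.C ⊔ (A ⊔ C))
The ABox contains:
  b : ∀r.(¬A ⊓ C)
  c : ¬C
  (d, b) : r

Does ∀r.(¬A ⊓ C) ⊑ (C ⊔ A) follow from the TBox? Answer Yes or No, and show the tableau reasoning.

1. ∀r.(¬A ⊓ C) ⊑ (C ⊔ A)  ⇔  (∀r.(¬A ⊓ C) ⊓ (¬C ⊓ ¬A)) unsat w.r.t. T
   all branches close; clash {C, ¬C} at x₀
2. Hence ∀r.(¬A ⊓ C) ⊑ (C ⊔ A): entailed.

Yes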